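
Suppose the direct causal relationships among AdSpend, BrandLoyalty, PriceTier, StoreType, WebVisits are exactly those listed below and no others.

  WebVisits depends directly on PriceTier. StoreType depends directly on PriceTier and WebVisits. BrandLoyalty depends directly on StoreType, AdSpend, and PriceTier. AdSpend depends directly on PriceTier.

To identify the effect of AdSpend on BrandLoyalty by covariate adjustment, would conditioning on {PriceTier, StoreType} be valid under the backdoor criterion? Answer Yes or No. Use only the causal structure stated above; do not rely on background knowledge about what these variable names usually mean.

Backdoor paths from AdSpend to BrandLoyalty (paths whose first edge points into AdSpend):
  P1: AdSpend <- PriceTier -> WebVisits -> StoreType -> BrandLoyalty
  P2: AdSpend <- PriceTier -> StoreType -> BrandLoyalty
  P3: AdSpend <- PriceTier -> BrandLoyalty
Condition 1 (no descendant of AdSpend in the set): holds — descendants of AdSpend are {BrandLoyalty}; none are in {PriceTier, StoreType}.
Condition 2 (every backdoor path blocked by {PriceTier, StoreType}):
  P1: blocked at fork node PriceTier ∈ conditioning set.
  P2: blocked at fork node PriceTier ∈ conditioning set.
  P3: blocked at fork node PriceTier ∈ conditioning set.
{PriceTier, StoreType} satisfies the backdoor criterion.

Yes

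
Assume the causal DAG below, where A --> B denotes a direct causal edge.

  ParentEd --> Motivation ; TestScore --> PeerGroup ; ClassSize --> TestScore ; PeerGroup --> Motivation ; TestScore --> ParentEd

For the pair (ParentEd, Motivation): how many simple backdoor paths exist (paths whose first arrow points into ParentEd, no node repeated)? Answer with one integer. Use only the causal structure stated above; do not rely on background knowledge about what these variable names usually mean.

A backdoor path from ParentEd to Motivation is any simple undirected path whose first edge points into ParentEd (i.e. leaves ParentEd via a parent).
Parents of ParentEd: {TestScore}.
Enumerating:
  P1: ParentEd <- TestScore -> PeerGroup -> Motivation
That exhausts the simple backdoor paths. Count: 1.

1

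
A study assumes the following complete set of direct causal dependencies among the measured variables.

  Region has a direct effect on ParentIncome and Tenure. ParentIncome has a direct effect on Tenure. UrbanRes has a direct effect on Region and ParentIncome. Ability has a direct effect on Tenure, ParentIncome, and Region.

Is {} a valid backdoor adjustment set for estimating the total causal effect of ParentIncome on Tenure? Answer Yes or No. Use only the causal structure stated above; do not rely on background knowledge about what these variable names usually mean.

Backdoor paths from ParentIncome to Tenure (paths whose first edge points into ParentIncome):
  P1: ParentIncome <- UrbanRes -> Region <- Ability -> Tenure
  P2: ParentIncome <- UrbanRes -> Region -> Tenure
  P3: ParentIncome <- Ability -> Region -> Tenure
  P4: ParentIncome <- Ability -> Tenure
  P5: ParentIncome <- Region <- Ability -> Tenure
  P6: ParentIncome <- Region -> Tenure
Condition 1 (no descendant of ParentIncome in the set): holds — descendants of ParentIncome are {Tenure}; none are in {}.
Condition 2 (every backdoor path blocked by {}):
  P1: blocked at collider Region (neither it nor any descendant is in the conditioning set).
  P2: open — no interior node is in the conditioning set.
  P3: open — no interior node is in the conditioning set.
  P4: open — no interior node is in the conditioning set.
  P5: open — no interior node is in the conditioning set.
  P6: open — no interior node is in the conditioning set.
{} does not satisfy the backdoor criterion.

No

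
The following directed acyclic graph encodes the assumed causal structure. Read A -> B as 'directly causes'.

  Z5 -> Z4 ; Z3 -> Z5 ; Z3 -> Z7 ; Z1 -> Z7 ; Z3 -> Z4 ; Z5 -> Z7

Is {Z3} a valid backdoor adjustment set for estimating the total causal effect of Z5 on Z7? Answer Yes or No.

Yes

Backdoor paths from Z5 to Z7 (paths whose first edge points into Z5):
  P1: Z5 <- Z3 -> Z7
Condition 1 (no descendant of Z5 in the set): holds — descendants of Z5 are {Z4, Z7}; none are in {Z3}.
Condition 2 (every backdoor path blocked by {Z3}):
  P1: blocked at fork node Z3 ∈ conditioning set.
{Z3} satisfies the backdoor criterion.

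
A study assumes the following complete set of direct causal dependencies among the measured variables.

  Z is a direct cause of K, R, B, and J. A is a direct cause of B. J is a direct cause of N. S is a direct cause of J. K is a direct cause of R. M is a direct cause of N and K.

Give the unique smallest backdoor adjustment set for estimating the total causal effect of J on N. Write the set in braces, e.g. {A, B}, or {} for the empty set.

{}

Variables eligible for adjustment (non-descendants of J, excluding J and N): {A, B, K, M, R, S, Z}.
Backdoor paths from J to N:
  P1: J <- Z -> K <- M -> N
  P2: J <- Z -> R <- K <- M -> N
Each backdoor path contains an unconditioned collider, so every path is already blocked with the empty conditioning set:
  P1: blocked at collider K (neither it nor any descendant is in the conditioning set).
  P2: blocked at collider R (neither it nor any descendant is in the conditioning set).
The empty set is therefore the unique smallest valid set.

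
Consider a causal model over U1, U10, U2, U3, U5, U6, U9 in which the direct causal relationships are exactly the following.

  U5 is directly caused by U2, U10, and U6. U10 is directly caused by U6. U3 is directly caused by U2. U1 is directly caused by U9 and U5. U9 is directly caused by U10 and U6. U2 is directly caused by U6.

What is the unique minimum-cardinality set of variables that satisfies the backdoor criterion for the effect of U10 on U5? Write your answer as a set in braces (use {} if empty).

Variables eligible for adjustment (non-descendants of U10, excluding U10 and U5): {U2, U3, U6}.
Backdoor paths from U10 to U5:
  P1: U10 <- U6 -> U2 -> U5
  P2: U10 <- U6 -> U9 -> U1 <- U5
  P3: U10 <- U6 -> U5
The empty set is not sufficient: P1 (U10 <- U6 -> U2 -> U5) has no collider blocking it and no conditioned non-collider, so it is open.
Try {U6}:
  P1: blocked at fork node U6 ∈ conditioning set.
  P2: blocked at fork node U6 ∈ conditioning set.
  P3: blocked at fork node U6 ∈ conditioning set.
{U6} contains no descendant of U10 and blocks every backdoor path.
No other singleton works — e.g. {U2} leaves P3 open — so {U6} is the unique smallest valid adjustment set.

{U6}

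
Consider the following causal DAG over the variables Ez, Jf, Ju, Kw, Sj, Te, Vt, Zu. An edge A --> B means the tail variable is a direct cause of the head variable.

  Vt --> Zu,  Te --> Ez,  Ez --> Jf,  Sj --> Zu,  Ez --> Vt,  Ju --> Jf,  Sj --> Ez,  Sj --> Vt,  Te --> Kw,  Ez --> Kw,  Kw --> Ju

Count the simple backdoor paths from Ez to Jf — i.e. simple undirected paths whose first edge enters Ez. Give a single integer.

1

A backdoor path from Ez to Jf is any simple undirected path whose first edge points into Ez (i.e. leaves Ez via a parent).
Parents of Ez: {Sj, Te}.
Enumerating:
  P1: Ez <- Te -> Kw -> Ju -> Jf
That exhausts the simple backdoor paths. Count: 1.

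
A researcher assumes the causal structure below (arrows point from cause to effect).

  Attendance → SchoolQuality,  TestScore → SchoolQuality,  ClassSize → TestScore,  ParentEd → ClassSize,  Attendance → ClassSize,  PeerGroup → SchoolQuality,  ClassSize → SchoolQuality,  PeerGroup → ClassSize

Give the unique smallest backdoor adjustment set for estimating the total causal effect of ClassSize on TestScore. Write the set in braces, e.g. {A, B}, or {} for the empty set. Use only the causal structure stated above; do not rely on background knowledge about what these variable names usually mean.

Variables eligible for adjustment (non-descendants of ClassSize, excluding ClassSize and TestScore): {Attendance, ParentEd, PeerGroup}.
Backdoor paths from ClassSize to TestScore:
  P1: ClassSize <- PeerGroup -> SchoolQuality <- TestScore
  P2: ClassSize <- Attendance -> SchoolQuality <- TestScore
Each backdoor path contains an unconditioned collider, so every path is already blocked with the empty conditioning set:
  P1: blocked at collider SchoolQuality (neither it nor any descendant is in the conditioning set).
  P2: blocked at collider SchoolQuality (neither it nor any descendant is in the conditioning set).
The empty set is therefore the unique smallest valid set.

{}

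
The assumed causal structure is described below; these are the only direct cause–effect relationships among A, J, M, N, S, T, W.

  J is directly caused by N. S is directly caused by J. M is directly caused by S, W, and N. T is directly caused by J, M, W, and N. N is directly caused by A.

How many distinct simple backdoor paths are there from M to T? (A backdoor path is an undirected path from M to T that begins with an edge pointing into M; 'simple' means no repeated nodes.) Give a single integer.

A backdoor path from M to T is any simple undirected path whose first edge points into M (i.e. leaves M via a parent).
Parents of M: {N, S, W}.
Enumerating:
  P1: M <- N -> J -> T
  P2: M <- N -> T
  P3: M <- S <- J <- N -> T
  P4: M <- S <- J -> T
  P5: M <- W -> T
That exhausts the simple backdoor paths. Count: 5.

5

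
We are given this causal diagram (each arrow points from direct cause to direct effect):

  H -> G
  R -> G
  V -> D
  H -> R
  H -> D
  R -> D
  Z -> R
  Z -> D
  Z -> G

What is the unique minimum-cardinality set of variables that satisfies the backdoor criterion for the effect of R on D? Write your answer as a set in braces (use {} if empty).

{H, Z}

Variables eligible for adjustment (non-descendants of R, excluding R and D): {H, V, Z}.
Backdoor paths from R to D:
  P1: R <- Z -> D
  P2: R <- Z -> G <- H -> D
  P3: R <- H -> D
  P4: R <- H -> G <- Z -> D
The empty set is not sufficient: P1 (R <- Z -> D) has no collider blocking it and no conditioned non-collider, so it is open.
Try {H, Z}:
  P1: blocked at fork node Z ∈ conditioning set.
  P2: blocked at fork node Z ∈ conditioning set.
  P3: blocked at fork node H ∈ conditioning set.
  P4: blocked at fork node H ∈ conditioning set.
{H, Z} contains no descendant of R and blocks every backdoor path.
Every element of {H, Z} is needed (dropping H leaves P3 open; dropping Z leaves P1 open), so no proper subset is valid.
Among all size-2 subsets of the eligible variables, only {H, Z} blocks every backdoor path, so it is the unique smallest valid adjustment set.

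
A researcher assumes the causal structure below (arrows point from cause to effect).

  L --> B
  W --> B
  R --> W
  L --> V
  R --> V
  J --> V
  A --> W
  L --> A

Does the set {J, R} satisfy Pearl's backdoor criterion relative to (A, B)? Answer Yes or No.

No

Backdoor paths from A to B (paths whose first edge points into A):
  P1: A <- L -> V <- R -> W -> B
  P2: A <- L -> B
Condition 1 (no descendant of A in the set): holds — descendants of A are {B, W}; none are in {J, R}.
Condition 2 (every backdoor path blocked by {J, R}):
  P1: blocked at collider V (neither it nor any descendant is in the conditioning set).
  P2: open — no interior node is in the conditioning set.
{J, R} does not satisfy the backdoor criterion.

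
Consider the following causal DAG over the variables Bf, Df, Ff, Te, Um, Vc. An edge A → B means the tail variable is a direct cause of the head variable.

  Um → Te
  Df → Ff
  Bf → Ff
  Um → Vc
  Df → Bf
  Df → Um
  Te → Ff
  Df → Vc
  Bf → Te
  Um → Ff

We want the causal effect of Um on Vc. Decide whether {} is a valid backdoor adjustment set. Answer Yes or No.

Backdoor paths from Um to Vc (paths whose first edge points into Um):
  P1: Um <- Df -> Vc
Condition 1 (no descendant of Um in the set): holds — descendants of Um are {Ff, Te, Vc}; none are in {}.
Condition 2 (every backdoor path blocked by {}):
  P1: open — no interior node is in the conditioning set.
{} does not satisfy the backdoor criterion.

No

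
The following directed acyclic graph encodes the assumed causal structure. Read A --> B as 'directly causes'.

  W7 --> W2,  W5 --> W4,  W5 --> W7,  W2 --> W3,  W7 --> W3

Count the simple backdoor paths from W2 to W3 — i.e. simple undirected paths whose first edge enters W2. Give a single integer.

1

A backdoor path from W2 to W3 is any simple undirected path whose first edge points into W2 (i.e. leaves W2 via a parent).
Parents of W2: {W7}.
Enumerating:
  P1: W2 <- W7 -> W3
That exhausts the simple backdoor paths. Count: 1.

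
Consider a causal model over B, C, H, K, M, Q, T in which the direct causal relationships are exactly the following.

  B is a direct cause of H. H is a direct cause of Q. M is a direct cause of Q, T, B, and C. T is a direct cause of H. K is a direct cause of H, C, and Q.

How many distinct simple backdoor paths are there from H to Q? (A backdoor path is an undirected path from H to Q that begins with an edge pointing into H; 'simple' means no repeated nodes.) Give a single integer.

A backdoor path from H to Q is any simple undirected path whose first edge points into H (i.e. leaves H via a parent).
Parents of H: {B, K, T}.
Enumerating:
  P1: H <- B <- M -> C <- K -> Q
  P2: H <- B <- M -> Q
  P3: H <- K -> C <- M -> Q
  P4: H <- K -> Q
  P5: H <- T <- M -> C <- K -> Q
  P6: H <- T <- M -> Q
That exhausts the simple backdoor paths. Count: 6.

6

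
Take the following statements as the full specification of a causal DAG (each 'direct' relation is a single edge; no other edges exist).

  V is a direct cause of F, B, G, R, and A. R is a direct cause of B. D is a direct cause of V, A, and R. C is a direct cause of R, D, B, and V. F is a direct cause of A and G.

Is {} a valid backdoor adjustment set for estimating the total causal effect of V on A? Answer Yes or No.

No

Backdoor paths from V to A (paths whose first edge points into V):
  P1: V <- C -> D -> A
  P2: V <- C -> R <- D -> A
  P3: V <- C -> B <- R <- D -> A
  P4: V <- D -> A
Condition 1 (no descendant of V in the set): holds — descendants of V are {A, B, F, G, R}; none are in {}.
Condition 2 (every backdoor path blocked by {}):
  P1: open — no interior node is in the conditioning set.
  P2: blocked at collider R (neither it nor any descendant is in the conditioning set).
  P3: blocked at collider B (neither it nor any descendant is in the conditioning set).
  P4: open — no interior node is in the conditioning set.
{} does not satisfy the backdoor criterion.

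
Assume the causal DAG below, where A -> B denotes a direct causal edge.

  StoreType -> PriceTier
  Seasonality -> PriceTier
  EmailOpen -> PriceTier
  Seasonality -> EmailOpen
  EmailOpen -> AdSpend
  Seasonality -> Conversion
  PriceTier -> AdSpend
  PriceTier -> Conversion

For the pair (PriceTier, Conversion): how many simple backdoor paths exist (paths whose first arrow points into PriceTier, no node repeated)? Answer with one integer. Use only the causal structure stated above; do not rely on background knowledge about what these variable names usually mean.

2

A backdoor path from PriceTier to Conversion is any simple undirected path whose first edge points into PriceTier (i.e. leaves PriceTier via a parent).
Parents of PriceTier: {EmailOpen, Seasonality, StoreType}.
Enumerating:
  P1: PriceTier <- Seasonality -> Conversion
  P2: PriceTier <- EmailOpen <- Seasonality -> Conversion
That exhausts the simple backdoor paths. Count: 2.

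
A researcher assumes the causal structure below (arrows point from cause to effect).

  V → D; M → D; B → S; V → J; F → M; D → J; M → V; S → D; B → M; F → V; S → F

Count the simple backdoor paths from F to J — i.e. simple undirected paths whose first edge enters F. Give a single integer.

A backdoor path from F to J is any simple undirected path whose first edge points into F (i.e. leaves F via a parent).
Parents of F: {S}.
Enumerating:
  P1: F <- S <- B -> M -> V -> D -> J
  P2: F <- S <- B -> M -> V -> J
  P3: F <- S <- B -> M -> D <- V -> J
  P4: F <- S <- B -> M -> D -> J
  P5: F <- S -> D <- M -> V -> J
  P6: F <- S -> D <- V -> J
  P7: F <- S -> D -> J
That exhausts the simple backdoor paths. Count: 7.

7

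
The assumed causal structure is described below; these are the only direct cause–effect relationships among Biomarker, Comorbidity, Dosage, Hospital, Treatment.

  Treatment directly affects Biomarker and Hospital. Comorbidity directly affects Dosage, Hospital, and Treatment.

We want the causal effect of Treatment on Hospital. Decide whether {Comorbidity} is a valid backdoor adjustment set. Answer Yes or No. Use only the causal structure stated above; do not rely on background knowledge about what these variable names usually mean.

Yes

Backdoor paths from Treatment to Hospital (paths whose first edge points into Treatment):
  P1: Treatment <- Comorbidity -> Hospital
Condition 1 (no descendant of Treatment in the set): holds — descendants of Treatment are {Biomarker, Hospital}; none are in {Comorbidity}.
Condition 2 (every backdoor path blocked by {Comorbidity}):
  P1: blocked at fork node Comorbidity ∈ conditioning set.
{Comorbidity} satisfies the backdoor criterion.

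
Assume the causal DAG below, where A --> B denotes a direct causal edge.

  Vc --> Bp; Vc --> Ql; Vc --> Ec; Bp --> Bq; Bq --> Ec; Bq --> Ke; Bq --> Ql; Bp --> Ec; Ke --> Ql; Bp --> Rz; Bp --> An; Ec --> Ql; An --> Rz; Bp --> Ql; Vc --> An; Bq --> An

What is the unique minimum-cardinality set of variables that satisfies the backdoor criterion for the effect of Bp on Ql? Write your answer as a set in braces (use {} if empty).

{Vc}

Variables eligible for adjustment (non-descendants of Bp, excluding Bp and Ql): {Vc}.
Backdoor paths from Bp to Ql:
  P1: Bp <- Vc -> Ec <- Bq -> Ke -> Ql
  P2: Bp <- Vc -> Ec <- Bq -> Ql
  P3: Bp <- Vc -> Ec -> Ql
  P4: Bp <- Vc -> Ql
  P5: Bp <- Vc -> An <- Bq -> Ec -> Ql
  P6: Bp <- Vc -> An <- Bq -> Ke -> Ql
  P7: Bp <- Vc -> An <- Bq -> Ql
The empty set is not sufficient: P3 (Bp <- Vc -> Ec -> Ql) has no collider blocking it and no conditioned non-collider, so it is open.
Try {Vc}:
  P1: blocked at fork node Vc ∈ conditioning set.
  P2: blocked at fork node Vc ∈ conditioning set.
  P3: blocked at fork node Vc ∈ conditioning set.
  P4: blocked at fork node Vc ∈ conditioning set.
  P5: blocked at fork node Vc ∈ conditioning set.
  P6: blocked at fork node Vc ∈ conditioning set.
  P7: blocked at fork node Vc ∈ conditioning set.
{Vc} contains no descendant of Bp and blocks every backdoor path.
{Vc} is the unique smallest valid adjustment set.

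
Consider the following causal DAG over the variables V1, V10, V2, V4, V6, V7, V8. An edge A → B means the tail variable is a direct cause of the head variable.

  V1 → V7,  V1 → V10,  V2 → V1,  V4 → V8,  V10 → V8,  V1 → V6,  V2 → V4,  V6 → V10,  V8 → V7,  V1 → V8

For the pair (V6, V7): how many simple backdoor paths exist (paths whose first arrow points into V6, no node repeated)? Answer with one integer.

A backdoor path from V6 to V7 is any simple undirected path whose first edge points into V6 (i.e. leaves V6 via a parent).
Parents of V6: {V1}.
Enumerating:
  P1: V6 <- V1 <- V2 -> V4 -> V8 -> V7
  P2: V6 <- V1 -> V10 -> V8 -> V7
  P3: V6 <- V1 -> V8 -> V7
  P4: V6 <- V1 -> V7
That exhausts the simple backdoor paths. Count: 4.

4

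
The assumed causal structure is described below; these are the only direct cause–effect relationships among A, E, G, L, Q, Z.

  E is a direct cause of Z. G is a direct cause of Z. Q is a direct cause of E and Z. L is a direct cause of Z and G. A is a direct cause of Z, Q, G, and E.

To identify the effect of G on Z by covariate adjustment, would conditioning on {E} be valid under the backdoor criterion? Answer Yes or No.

Backdoor paths from G to Z (paths whose first edge points into G):
  P1: G <- L -> Z
  P2: G <- A -> Q -> E -> Z
  P3: G <- A -> Q -> Z
  P4: G <- A -> E <- Q -> Z
  P5: G <- A -> E -> Z
  P6: G <- A -> Z
Condition 1 (no descendant of G in the set): holds — descendants of G are {Z}; none are in {E}.
Condition 2 (every backdoor path blocked by {E}):
  P1: open — no interior node is in the conditioning set.
  P2: blocked at chain node E ∈ conditioning set.
  P3: open — no interior node is in the conditioning set.
  P4: open — collider(s) E are conditioned on (or have a conditioned descendant) and no non-collider on the path is in the set.
  P5: blocked at chain node E ∈ conditioning set.
  P6: open — no interior node is in the conditioning set.
{E} does not satisfy the backdoor criterion.

No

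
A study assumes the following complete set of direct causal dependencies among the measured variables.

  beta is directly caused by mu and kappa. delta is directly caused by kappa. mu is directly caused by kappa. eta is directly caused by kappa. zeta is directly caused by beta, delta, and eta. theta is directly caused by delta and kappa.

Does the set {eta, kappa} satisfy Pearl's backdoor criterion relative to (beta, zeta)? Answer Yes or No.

Backdoor paths from beta to zeta (paths whose first edge points into beta):
  P1: beta <- kappa -> eta -> zeta
  P2: beta <- kappa -> delta -> zeta
  P3: beta <- kappa -> theta <- delta -> zeta
  P4: beta <- mu <- kappa -> eta -> zeta
  P5: beta <- mu <- kappa -> delta -> zeta
  P6: beta <- mu <- kappa -> theta <- delta -> zeta
Condition 1 (no descendant of beta in the set): holds — descendants of beta are {zeta}; none are in {eta, kappa}.
Condition 2 (every backdoor path blocked by {eta, kappa}):
  P1: blocked at fork node kappa ∈ conditioning set.
  P2: blocked at fork node kappa ∈ conditioning set.
  P3: blocked at fork node kappa ∈ conditioning set.
  P4: blocked at fork node kappa ∈ conditioning set.
  P5: blocked at fork node kappa ∈ conditioning set.
  P6: blocked at fork node kappa ∈ conditioning set.
{eta, kappa} satisfies the backdoor criterion.

Yes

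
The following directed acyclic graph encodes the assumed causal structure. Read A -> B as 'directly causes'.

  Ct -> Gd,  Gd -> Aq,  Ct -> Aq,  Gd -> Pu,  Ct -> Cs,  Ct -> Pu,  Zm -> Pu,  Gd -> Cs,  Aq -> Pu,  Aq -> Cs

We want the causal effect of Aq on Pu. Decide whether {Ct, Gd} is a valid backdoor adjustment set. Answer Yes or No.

Backdoor paths from Aq to Pu (paths whose first edge points into Aq):
  P1: Aq <- Ct -> Gd -> Pu
  P2: Aq <- Ct -> Cs <- Gd -> Pu
  P3: Aq <- Ct -> Pu
  P4: Aq <- Gd <- Ct -> Pu
  P5: Aq <- Gd -> Cs <- Ct -> Pu
  P6: Aq <- Gd -> Pu
Condition 1 (no descendant of Aq in the set): holds — descendants of Aq are {Cs, Pu}; none are in {Ct, Gd}.
Condition 2 (every backdoor path blocked by {Ct, Gd}):
  P1: blocked at fork node Ct ∈ conditioning set.
  P2: blocked at fork node Ct ∈ conditioning set.
  P3: blocked at fork node Ct ∈ conditioning set.
  P4: blocked at chain node Gd ∈ conditioning set.
  P5: blocked at fork node Gd ∈ conditioning set.
  P6: blocked at fork node Gd ∈ conditioning set.
{Ct, Gd} satisfies the backdoor criterion.

Yes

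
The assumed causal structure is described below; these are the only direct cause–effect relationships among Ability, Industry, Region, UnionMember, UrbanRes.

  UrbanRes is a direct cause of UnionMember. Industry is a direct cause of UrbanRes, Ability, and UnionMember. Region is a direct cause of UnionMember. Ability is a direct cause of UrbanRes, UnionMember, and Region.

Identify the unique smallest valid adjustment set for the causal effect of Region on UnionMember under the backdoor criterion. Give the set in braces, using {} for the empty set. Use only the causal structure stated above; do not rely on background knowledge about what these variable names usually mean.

{Ability}

Variables eligible for adjustment (non-descendants of Region, excluding Region and UnionMember): {Ability, Industry, UrbanRes}.
Backdoor paths from Region to UnionMember:
  P1: Region <- Ability <- Industry -> UrbanRes -> UnionMember
  P2: Region <- Ability <- Industry -> UnionMember
  P3: Region <- Ability -> UrbanRes <- Industry -> UnionMember
  P4: Region <- Ability -> UrbanRes -> UnionMember
  P5: Region <- Ability -> UnionMember
The empty set is not sufficient: P1 (Region <- Ability <- Industry -> UrbanRes -> UnionMember) has no collider blocking it and no conditioned non-collider, so it is open.
Try {Ability}:
  P1: blocked at chain node Ability ∈ conditioning set.
  P2: blocked at chain node Ability ∈ conditioning set.
  P3: blocked at fork node Ability ∈ conditioning set.
  P4: blocked at fork node Ability ∈ conditioning set.
  P5: blocked at fork node Ability ∈ conditioning set.
{Ability} contains no descendant of Region and blocks every backdoor path.
No other singleton works — e.g. {Industry} leaves P4 open — so {Ability} is the unique smallest valid adjustment set.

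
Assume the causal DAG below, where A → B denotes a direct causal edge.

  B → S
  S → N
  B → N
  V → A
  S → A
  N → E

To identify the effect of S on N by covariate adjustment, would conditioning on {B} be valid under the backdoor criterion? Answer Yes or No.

Yes

Backdoor paths from S to N (paths whose first edge points into S):
  P1: S <- B -> N
Condition 1 (no descendant of S in the set): holds — descendants of S are {A, E, N}; none are in {B}.
Condition 2 (every backdoor path blocked by {B}):
  P1: blocked at fork node B ∈ conditioning set.
{B} satisfies the backdoor criterion.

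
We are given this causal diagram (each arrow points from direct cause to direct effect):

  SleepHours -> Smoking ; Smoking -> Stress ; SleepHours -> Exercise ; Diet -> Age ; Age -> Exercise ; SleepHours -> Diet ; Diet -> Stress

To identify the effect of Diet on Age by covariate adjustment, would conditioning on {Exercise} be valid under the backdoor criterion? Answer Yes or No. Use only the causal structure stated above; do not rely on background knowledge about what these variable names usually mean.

Backdoor paths from Diet to Age (paths whose first edge points into Diet):
  P1: Diet <- SleepHours -> Exercise <- Age
Condition 1 (no descendant of Diet in the set): FAILS — Exercise is a descendant of Diet.
Condition 2 (every backdoor path blocked by {Exercise}):
  P1: open — collider(s) Exercise are conditioned on (or have a conditioned descendant) and no non-collider on the path is in the set.
{Exercise} does not satisfy the backdoor criterion.

No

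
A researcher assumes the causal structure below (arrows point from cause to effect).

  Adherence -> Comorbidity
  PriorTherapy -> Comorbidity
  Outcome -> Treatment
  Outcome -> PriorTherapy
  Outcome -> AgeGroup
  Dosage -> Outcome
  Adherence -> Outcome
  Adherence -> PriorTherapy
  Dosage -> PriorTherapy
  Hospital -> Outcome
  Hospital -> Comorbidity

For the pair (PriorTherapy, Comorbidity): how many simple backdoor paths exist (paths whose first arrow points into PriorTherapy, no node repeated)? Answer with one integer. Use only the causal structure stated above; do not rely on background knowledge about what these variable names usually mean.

6

A backdoor path from PriorTherapy to Comorbidity is any simple undirected path whose first edge points into PriorTherapy (i.e. leaves PriorTherapy via a parent).
Parents of PriorTherapy: {Adherence, Dosage, Outcome}.
Enumerating:
  P1: PriorTherapy <- Dosage -> Outcome <- Adherence -> Comorbidity
  P2: PriorTherapy <- Dosage -> Outcome <- Hospital -> Comorbidity
  P3: PriorTherapy <- Adherence -> Outcome <- Hospital -> Comorbidity
  P4: PriorTherapy <- Adherence -> Comorbidity
  P5: PriorTherapy <- Outcome <- Adherence -> Comorbidity
  P6: PriorTherapy <- Outcome <- Hospital -> Comorbidity
That exhausts the simple backdoor paths. Count: 6.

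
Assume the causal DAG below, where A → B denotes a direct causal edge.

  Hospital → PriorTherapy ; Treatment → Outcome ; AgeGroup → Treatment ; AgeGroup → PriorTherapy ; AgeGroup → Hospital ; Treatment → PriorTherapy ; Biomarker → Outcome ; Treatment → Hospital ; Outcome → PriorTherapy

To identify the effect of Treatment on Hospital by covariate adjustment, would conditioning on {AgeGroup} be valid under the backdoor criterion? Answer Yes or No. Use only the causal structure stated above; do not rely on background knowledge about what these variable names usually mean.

Yes

Backdoor paths from Treatment to Hospital (paths whose first edge points into Treatment):
  P1: Treatment <- AgeGroup -> Hospital
  P2: Treatment <- AgeGroup -> PriorTherapy <- Hospital
Condition 1 (no descendant of Treatment in the set): holds — descendants of Treatment are {Hospital, Outcome, PriorTherapy}; none are in {AgeGroup}.
Condition 2 (every backdoor path blocked by {AgeGroup}):
  P1: blocked at fork node AgeGroup ∈ conditioning set.
  P2: blocked at fork node AgeGroup ∈ conditioning set.
{AgeGroup} satisfies the backdoor criterion.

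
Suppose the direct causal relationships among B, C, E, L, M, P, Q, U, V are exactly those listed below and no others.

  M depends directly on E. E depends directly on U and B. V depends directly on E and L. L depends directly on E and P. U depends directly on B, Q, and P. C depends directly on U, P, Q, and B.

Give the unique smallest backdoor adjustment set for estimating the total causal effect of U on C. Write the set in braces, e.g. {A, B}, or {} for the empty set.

{B, P, Q}

Variables eligible for adjustment (non-descendants of U, excluding U and C): {B, P, Q}.
Backdoor paths from U to C:
  P1: U <- P -> L <- E <- B -> C
  P2: U <- P -> L -> V <- E <- B -> C
  P3: U <- P -> C
  P4: U <- B -> E -> L <- P -> C
  P5: U <- B -> E -> V <- L <- P -> C
  P6: U <- B -> C
  P7: U <- Q -> C
The empty set is not sufficient: P3 (U <- P -> C) has no collider blocking it and no conditioned non-collider, so it is open.
Try {B, P, Q}:
  P1: blocked at fork node P ∈ conditioning set.
  P2: blocked at fork node P ∈ conditioning set.
  P3: blocked at fork node P ∈ conditioning set.
  P4: blocked at fork node B ∈ conditioning set.
  P5: blocked at fork node B ∈ conditioning set.
  P6: blocked at fork node B ∈ conditioning set.
  P7: blocked at fork node Q ∈ conditioning set.
{B, P, Q} contains no descendant of U and blocks every backdoor path.
Every element of {B, P, Q} is needed (dropping B leaves P6 open; dropping P leaves P3 open; dropping Q leaves P7 open), so no proper subset is valid.
Among all size-3 subsets of the eligible variables, only {B, P, Q} blocks every backdoor path, so it is the unique smallest valid adjustment set.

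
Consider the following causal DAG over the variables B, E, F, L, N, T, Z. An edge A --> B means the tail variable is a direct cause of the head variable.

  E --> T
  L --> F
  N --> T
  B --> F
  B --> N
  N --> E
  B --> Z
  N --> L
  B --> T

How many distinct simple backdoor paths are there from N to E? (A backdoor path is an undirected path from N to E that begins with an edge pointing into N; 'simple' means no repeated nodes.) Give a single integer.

1

A backdoor path from N to E is any simple undirected path whose first edge points into N (i.e. leaves N via a parent).
Parents of N: {B}.
Enumerating:
  P1: N <- B -> T <- E
That exhausts the simple backdoor paths. Count: 1.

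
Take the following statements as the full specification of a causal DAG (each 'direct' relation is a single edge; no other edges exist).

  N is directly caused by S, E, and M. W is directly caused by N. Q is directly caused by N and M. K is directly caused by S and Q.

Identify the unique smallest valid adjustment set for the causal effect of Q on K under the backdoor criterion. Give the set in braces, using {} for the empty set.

{S}

Variables eligible for adjustment (non-descendants of Q, excluding Q and K): {E, M, N, S, W}.
Backdoor paths from Q to K:
  P1: Q <- M -> N <- S -> K
  P2: Q <- N <- S -> K
The empty set is not sufficient: P2 (Q <- N <- S -> K) has no collider blocking it and no conditioned non-collider, so it is open.
Try {S}:
  P1: blocked at collider N (neither it nor any descendant is in the conditioning set).
  P2: blocked at fork node S ∈ conditioning set.
{S} contains no descendant of Q and blocks every backdoor path.
No other singleton works — e.g. {E} leaves P2 open — so {S} is the unique smallest valid adjustment set.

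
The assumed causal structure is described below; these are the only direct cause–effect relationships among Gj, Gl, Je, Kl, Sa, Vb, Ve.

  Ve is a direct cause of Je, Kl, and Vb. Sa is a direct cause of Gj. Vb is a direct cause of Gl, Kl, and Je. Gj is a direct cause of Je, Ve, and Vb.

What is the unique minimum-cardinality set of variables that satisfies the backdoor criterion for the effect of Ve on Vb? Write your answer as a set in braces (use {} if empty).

{Gj}

Variables eligible for adjustment (non-descendants of Ve, excluding Ve and Vb): {Gj, Sa}.
Backdoor paths from Ve to Vb:
  P1: Ve <- Gj -> Vb
  P2: Ve <- Gj -> Je <- Vb
The empty set is not sufficient: P1 (Ve <- Gj -> Vb) has no collider blocking it and no conditioned non-collider, so it is open.
Try {Gj}:
  P1: blocked at fork node Gj ∈ conditioning set.
  P2: blocked at fork node Gj ∈ conditioning set.
{Gj} contains no descendant of Ve and blocks every backdoor path.
No other singleton works — e.g. {Sa} leaves P1 open — so {Gj} is the unique smallest valid adjustment set.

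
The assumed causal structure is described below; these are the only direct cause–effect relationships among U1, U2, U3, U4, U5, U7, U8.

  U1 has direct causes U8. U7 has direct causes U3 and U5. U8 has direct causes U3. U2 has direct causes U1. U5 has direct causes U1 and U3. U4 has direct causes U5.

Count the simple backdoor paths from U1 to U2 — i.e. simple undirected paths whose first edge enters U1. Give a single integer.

0

A backdoor path from U1 to U2 is any simple undirected path whose first edge points into U1 (i.e. leaves U1 via a parent).
Parents of U1: {U8}.
No simple path from any parent of U1 reaches U2 without revisiting U1, so there are no backdoor paths.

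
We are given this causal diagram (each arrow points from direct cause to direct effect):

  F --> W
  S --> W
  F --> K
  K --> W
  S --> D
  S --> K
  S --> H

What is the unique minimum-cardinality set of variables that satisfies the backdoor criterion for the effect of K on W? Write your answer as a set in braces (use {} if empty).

{F, S}

Variables eligible for adjustment (non-descendants of K, excluding K and W): {D, F, H, S}.
Backdoor paths from K to W:
  P1: K <- S -> W
  P2: K <- F -> W
The empty set is not sufficient: P1 (K <- S -> W) has no collider blocking it and no conditioned non-collider, so it is open.
Try {F, S}:
  P1: blocked at fork node S ∈ conditioning set.
  P2: blocked at fork node F ∈ conditioning set.
{F, S} contains no descendant of K and blocks every backdoor path.
Every element of {F, S} is needed (dropping F leaves P2 open; dropping S leaves P1 open), so no proper subset is valid.
Among all size-2 subsets of the eligible variables, only {F, S} blocks every backdoor path, so it is the unique smallest valid adjustment set.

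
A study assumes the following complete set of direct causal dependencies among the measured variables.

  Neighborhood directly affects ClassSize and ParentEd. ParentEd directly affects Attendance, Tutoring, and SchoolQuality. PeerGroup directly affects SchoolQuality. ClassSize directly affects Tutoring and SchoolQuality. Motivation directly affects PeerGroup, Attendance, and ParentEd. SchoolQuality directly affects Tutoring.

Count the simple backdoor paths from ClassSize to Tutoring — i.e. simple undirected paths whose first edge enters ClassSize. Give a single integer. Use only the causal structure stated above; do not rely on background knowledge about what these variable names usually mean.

4

A backdoor path from ClassSize to Tutoring is any simple undirected path whose first edge points into ClassSize (i.e. leaves ClassSize via a parent).
Parents of ClassSize: {Neighborhood}.
Enumerating:
  P1: ClassSize <- Neighborhood -> ParentEd <- Motivation -> PeerGroup -> SchoolQuality -> Tutoring
  P2: ClassSize <- Neighborhood -> ParentEd -> SchoolQuality -> Tutoring
  P3: ClassSize <- Neighborhood -> ParentEd -> Attendance <- Motivation -> PeerGroup -> SchoolQuality -> Tutoring
  P4: ClassSize <- Neighborhood -> ParentEd -> Tutoring
That exhausts the simple backdoor paths. Count: 4.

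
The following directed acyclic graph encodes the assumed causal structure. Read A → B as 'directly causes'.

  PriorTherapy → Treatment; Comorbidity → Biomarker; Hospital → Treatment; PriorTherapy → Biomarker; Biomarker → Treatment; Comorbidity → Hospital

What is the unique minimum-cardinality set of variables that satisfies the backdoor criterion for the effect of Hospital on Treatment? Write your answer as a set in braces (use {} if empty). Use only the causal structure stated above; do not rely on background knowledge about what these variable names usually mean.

{Comorbidity}

Variables eligible for adjustment (non-descendants of Hospital, excluding Hospital and Treatment): {Biomarker, Comorbidity, PriorTherapy}.
Backdoor paths from Hospital to Treatment:
  P1: Hospital <- Comorbidity -> Biomarker <- PriorTherapy -> Treatment
  P2: Hospital <- Comorbidity -> Biomarker -> Treatment
The empty set is not sufficient: P2 (Hospital <- Comorbidity -> Biomarker -> Treatment) has no collider blocking it and no conditioned non-collider, so it is open.
Try {Comorbidity}:
  P1: blocked at fork node Comorbidity ∈ conditioning set.
  P2: blocked at fork node Comorbidity ∈ conditioning set.
{Comorbidity} contains no descendant of Hospital and blocks every backdoor path.
No other singleton works — e.g. {PriorTherapy} leaves P2 open — so {Comorbidity} is the unique smallest valid adjustment set.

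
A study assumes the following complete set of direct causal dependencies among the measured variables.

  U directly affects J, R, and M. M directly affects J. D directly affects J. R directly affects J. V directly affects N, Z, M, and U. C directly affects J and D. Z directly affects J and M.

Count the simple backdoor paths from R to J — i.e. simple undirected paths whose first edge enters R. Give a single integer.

8

A backdoor path from R to J is any simple undirected path whose first edge points into R (i.e. leaves R via a parent).
Parents of R: {U}.
Enumerating:
  P1: R <- U <- V -> Z -> M -> J
  P2: R <- U <- V -> Z -> J
  P3: R <- U <- V -> M <- Z -> J
  P4: R <- U <- V -> M -> J
  P5: R <- U -> M <- V -> Z -> J
  P6: R <- U -> M <- Z -> J
  P7: R <- U -> M -> J
  P8: R <- U -> J
That exhausts the simple backdoor paths. Count: 8.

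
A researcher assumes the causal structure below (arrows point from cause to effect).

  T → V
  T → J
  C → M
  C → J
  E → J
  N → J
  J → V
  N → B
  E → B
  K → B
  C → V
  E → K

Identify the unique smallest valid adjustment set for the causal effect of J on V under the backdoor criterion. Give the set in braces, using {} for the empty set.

Variables eligible for adjustment (non-descendants of J, excluding J and V): {B, C, E, K, M, N, T}.
Backdoor paths from J to V:
  P1: J <- T -> V
  P2: J <- C -> V
The empty set is not sufficient: P1 (J <- T -> V) has no collider blocking it and no conditioned non-collider, so it is open.
Try {C, T}:
  P1: blocked at fork node T ∈ conditioning set.
  P2: blocked at fork node C ∈ conditioning set.
{C, T} contains no descendant of J and blocks every backdoor path.
Every element of {C, T} is needed (dropping C leaves P2 open; dropping T leaves P1 open), so no proper subset is valid.
Among all size-2 subsets of the eligible variables, only {C, T} blocks every backdoor path, so it is the unique smallest valid adjustment set.

{C, T}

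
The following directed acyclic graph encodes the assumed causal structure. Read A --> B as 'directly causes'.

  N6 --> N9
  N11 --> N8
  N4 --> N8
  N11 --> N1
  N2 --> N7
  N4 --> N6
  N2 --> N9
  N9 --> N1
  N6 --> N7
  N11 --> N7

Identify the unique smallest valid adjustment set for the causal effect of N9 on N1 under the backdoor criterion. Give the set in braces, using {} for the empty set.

{}

Variables eligible for adjustment (non-descendants of N9, excluding N9 and N1): {N11, N2, N4, N6, N7, N8}.
Backdoor paths from N9 to N1:
  P1: N9 <- N2 -> N7 <- N11 -> N1
  P2: N9 <- N2 -> N7 <- N6 <- N4 -> N8 <- N11 -> N1
  P3: N9 <- N6 <- N4 -> N8 <- N11 -> N1
  P4: N9 <- N6 -> N7 <- N11 -> N1
Each backdoor path contains an unconditioned collider, so every path is already blocked with the empty conditioning set:
  P1: blocked at collider N7 (neither it nor any descendant is in the conditioning set).
  P2: blocked at collider N7 (neither it nor any descendant is in the conditioning set).
  P3: blocked at collider N8 (neither it nor any descendant is in the conditioning set).
  P4: blocked at collider N7 (neither it nor any descendant is in the conditioning set).
The empty set is therefore the unique smallest valid set.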